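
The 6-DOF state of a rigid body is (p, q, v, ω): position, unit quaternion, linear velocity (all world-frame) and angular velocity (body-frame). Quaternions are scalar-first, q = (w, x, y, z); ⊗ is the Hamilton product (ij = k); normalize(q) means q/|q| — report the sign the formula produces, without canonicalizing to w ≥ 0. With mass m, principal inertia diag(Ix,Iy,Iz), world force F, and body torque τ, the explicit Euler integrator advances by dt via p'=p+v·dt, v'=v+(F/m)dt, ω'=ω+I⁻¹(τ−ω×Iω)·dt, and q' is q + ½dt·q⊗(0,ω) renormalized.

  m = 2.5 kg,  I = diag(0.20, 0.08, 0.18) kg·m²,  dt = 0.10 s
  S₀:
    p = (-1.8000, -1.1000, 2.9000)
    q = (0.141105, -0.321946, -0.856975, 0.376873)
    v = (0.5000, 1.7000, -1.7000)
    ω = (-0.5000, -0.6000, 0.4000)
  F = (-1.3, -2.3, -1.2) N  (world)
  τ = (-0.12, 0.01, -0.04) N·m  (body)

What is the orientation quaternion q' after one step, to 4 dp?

Hamilton product q⊗(0,ω) = (-0.8259072, -0.1872187, -0.1443211, -0.1788779)
q' = normalize(q + ½dt·q⊗(0,ω)) = (0.0997, -0.3310, -0.8634, 0.3676)

q' = (0.0997, -0.3310, -0.8634, 0.3676)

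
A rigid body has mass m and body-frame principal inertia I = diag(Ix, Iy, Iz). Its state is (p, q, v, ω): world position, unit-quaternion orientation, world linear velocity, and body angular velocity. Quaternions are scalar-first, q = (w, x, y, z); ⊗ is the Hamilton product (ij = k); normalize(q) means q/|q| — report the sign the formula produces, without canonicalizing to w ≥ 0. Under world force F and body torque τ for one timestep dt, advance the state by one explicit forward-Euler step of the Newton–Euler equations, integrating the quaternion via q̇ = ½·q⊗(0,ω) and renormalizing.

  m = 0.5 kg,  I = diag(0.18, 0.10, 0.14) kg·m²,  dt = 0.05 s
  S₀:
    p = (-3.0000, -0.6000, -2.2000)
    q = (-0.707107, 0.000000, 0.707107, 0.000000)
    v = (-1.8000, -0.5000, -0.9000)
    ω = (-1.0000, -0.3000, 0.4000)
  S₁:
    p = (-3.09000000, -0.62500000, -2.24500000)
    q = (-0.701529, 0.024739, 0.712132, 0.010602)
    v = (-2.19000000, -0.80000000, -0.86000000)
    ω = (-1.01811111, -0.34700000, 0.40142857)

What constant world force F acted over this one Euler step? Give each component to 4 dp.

v₁ − v₀ = (-0.39000000, -0.30000000, 0.04000000)
m·(v₁−v₀)/dt = (-3.9000, -3.0000, 0.4000)

F = (-3.9000, -3.0000, 0.4000)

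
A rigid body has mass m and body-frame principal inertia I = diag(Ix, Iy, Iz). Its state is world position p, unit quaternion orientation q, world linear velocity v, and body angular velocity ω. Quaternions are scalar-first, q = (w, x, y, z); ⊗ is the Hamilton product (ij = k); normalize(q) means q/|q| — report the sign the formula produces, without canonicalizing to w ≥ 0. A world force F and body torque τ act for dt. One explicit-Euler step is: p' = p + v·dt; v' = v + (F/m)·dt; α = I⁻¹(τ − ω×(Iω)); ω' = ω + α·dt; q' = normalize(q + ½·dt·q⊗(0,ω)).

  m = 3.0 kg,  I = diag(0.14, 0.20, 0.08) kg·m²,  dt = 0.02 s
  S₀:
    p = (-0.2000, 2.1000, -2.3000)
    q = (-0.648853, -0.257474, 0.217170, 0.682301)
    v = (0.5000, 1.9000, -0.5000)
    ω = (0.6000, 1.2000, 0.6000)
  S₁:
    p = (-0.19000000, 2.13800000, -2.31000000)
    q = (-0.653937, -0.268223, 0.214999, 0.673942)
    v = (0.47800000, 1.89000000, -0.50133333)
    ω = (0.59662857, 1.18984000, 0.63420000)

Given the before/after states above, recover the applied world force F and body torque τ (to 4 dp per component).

Δv = v₁−v₀ = (-0.02200000, -0.01000000, -0.00133333)
m·(v₁−v₀)/dt = (-3.3000, -1.5000, -0.2000)
ω₁ − ω₀ = (-0.00337143, -0.01016000, 0.03420000)
gyro term ω₀×Iω₀ = (-0.0864, 0.0216, 0.0432)
applied torque τ = (-0.1100, -0.0800, 0.1800)

F = (-3.3000, -1.5000, -0.2000)
τ = (-0.1100, -0.0800, 0.1800)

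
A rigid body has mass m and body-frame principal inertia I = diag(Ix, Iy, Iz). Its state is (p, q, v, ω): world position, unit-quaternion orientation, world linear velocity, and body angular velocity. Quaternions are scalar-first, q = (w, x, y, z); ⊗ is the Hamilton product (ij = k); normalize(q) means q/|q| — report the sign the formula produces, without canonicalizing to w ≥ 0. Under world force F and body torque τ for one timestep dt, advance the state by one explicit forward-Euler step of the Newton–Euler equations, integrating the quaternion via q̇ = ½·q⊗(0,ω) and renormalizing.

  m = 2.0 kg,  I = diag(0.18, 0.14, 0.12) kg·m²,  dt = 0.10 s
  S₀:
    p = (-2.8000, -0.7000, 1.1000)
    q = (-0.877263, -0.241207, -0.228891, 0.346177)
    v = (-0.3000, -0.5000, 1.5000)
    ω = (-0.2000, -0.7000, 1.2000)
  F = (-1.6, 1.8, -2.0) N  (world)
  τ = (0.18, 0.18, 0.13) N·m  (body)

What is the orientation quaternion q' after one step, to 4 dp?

2q̇ = q⊗(0,ω) = (-0.6238775, 0.1431073, 0.8342971, -0.9296489)
updated quaternion q' = (-0.9062, -0.2335, -0.1867, 0.2990)

q' = (-0.9062, -0.2335, -0.1867, 0.2990)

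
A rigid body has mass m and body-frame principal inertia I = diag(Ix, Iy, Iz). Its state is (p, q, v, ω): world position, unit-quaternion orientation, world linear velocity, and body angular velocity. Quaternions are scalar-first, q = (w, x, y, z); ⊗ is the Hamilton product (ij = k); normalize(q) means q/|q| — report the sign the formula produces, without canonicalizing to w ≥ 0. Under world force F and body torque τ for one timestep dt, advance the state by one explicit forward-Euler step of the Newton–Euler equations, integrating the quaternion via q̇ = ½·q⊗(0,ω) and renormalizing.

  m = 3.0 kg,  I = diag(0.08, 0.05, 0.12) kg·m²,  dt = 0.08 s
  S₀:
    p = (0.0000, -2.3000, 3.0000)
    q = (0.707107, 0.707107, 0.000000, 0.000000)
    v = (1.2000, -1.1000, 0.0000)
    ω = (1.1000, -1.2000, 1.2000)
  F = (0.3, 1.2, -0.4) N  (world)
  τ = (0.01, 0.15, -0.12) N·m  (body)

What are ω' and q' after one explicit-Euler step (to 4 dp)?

ω' = (1.2108, -0.8755, 1.0936)
q' = (0.6738, 0.7358, -0.0677, 0.0000)

precession coupling ω×(Iω) = (-0.1008, -0.0528, 0.0396)
angular accel α = (1.3850, 4.0560, -1.3300)
ω' = ω + α·dt = (1.2108, -0.8755, 1.0936)
Hamilton product q⊗(0,ω) = (-0.7778177, 0.7778177, -1.6970568, 0.0000000)
q' = normalize(q + ½dt·q⊗(0,ω)) = (0.6738, 0.7358, -0.0677, 0.0000)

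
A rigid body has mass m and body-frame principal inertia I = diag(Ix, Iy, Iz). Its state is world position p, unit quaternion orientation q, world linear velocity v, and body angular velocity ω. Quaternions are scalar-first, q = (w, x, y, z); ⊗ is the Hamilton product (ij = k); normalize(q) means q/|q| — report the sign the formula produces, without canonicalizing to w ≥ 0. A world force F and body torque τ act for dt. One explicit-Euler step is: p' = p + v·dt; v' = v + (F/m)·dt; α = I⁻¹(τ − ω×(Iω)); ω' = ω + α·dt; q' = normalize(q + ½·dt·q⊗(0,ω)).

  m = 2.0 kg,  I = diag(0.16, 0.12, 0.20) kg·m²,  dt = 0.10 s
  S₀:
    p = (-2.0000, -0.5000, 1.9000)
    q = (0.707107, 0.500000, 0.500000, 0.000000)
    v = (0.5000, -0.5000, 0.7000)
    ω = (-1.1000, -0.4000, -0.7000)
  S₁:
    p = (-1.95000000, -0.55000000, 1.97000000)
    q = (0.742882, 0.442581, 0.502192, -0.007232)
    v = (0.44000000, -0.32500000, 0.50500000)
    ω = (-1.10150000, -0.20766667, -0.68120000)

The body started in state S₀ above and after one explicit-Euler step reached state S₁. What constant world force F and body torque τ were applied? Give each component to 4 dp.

ω₁ − ω₀ = (-0.00150000, 0.19233333, 0.01880000)
gyro term ω₀×Iω₀ = (0.0224, -0.0308, -0.0176)
τ = I·(Δω/dt) + ω₀×(Iω₀) = (0.0200, 0.2000, 0.0200)
v₁ − v₀ = (-0.06000000, 0.17500000, -0.19500000)
F = m·Δv/dt = (-1.2000, 3.5000, -3.9000)

F = (-1.2000, 3.5000, -3.9000)
τ = (0.0200, 0.2000, 0.0200)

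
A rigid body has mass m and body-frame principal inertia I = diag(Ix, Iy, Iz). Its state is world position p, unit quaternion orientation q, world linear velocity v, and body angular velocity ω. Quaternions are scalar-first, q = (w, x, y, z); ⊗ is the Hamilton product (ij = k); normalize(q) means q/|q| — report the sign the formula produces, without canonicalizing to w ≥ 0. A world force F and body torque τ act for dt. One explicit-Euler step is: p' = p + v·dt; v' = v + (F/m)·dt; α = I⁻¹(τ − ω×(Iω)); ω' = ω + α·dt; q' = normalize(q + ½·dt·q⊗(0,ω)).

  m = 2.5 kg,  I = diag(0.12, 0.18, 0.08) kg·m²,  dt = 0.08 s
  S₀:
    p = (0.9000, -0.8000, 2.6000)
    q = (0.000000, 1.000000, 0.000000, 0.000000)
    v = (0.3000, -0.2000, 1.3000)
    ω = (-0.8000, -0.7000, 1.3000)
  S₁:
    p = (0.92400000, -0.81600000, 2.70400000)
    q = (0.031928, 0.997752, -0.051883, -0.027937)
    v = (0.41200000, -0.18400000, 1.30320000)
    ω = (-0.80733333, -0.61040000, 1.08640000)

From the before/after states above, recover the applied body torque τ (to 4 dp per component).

τ = (0.0800, 0.1600, -0.1800)

Δω = ω₁−ω₀ = (-0.00733333, 0.08960000, -0.21360000)
I·α + gyro = (0.0800, 0.1600, -0.1800)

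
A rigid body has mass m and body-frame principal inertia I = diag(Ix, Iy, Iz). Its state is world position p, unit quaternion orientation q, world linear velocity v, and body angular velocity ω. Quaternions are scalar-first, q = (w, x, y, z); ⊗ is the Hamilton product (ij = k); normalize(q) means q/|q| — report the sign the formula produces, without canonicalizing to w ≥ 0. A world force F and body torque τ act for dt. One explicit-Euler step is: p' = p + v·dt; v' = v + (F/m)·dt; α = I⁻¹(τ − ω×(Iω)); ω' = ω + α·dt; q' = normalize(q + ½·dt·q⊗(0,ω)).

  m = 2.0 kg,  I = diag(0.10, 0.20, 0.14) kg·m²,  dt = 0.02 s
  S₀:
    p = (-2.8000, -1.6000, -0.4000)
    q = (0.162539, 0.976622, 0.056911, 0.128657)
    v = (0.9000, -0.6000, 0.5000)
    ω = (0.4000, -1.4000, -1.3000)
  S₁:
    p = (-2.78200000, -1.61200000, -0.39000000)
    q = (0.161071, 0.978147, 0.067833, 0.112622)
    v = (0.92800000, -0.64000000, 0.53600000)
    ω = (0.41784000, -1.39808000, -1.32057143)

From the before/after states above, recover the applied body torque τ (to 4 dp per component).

rate change Δω = (0.01784000, 0.00192000, -0.02057143)
gyro term ω₀×Iω₀ = (-0.1092, 0.0208, -0.0560)
τ = I·(Δω/dt) + ω₀×(Iω₀) = (-0.0200, 0.0400, -0.2000)

τ = (-0.0200, 0.0400, -0.2000)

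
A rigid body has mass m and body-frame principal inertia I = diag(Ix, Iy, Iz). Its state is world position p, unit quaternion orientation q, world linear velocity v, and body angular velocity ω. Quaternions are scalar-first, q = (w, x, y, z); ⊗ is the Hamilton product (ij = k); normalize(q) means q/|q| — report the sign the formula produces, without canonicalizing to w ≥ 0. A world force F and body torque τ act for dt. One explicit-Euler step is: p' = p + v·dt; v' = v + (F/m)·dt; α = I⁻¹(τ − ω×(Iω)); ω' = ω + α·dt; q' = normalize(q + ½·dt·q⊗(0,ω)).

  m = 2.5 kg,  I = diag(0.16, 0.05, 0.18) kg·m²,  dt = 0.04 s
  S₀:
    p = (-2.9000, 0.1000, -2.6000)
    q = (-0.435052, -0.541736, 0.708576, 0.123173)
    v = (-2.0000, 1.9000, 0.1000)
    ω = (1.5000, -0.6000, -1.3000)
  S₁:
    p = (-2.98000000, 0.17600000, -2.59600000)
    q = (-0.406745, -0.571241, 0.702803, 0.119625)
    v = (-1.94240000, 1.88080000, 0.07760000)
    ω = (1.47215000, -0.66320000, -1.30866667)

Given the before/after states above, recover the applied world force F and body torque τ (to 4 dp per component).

rate change Δω = (-0.02785000, -0.06320000, -0.00866667)
ω₀×(Iω₀) = (0.1014, 0.0390, 0.0990)
applied torque τ = (-0.0100, -0.0400, 0.0600)
velocity change Δv = (0.05760000, -0.01920000, -0.02240000)
m·(v₁−v₀)/dt = (3.6000, -1.2000, -1.4000)

F = (3.6000, -1.2000, -1.4000)
τ = (-0.0100, -0.0400, 0.0600)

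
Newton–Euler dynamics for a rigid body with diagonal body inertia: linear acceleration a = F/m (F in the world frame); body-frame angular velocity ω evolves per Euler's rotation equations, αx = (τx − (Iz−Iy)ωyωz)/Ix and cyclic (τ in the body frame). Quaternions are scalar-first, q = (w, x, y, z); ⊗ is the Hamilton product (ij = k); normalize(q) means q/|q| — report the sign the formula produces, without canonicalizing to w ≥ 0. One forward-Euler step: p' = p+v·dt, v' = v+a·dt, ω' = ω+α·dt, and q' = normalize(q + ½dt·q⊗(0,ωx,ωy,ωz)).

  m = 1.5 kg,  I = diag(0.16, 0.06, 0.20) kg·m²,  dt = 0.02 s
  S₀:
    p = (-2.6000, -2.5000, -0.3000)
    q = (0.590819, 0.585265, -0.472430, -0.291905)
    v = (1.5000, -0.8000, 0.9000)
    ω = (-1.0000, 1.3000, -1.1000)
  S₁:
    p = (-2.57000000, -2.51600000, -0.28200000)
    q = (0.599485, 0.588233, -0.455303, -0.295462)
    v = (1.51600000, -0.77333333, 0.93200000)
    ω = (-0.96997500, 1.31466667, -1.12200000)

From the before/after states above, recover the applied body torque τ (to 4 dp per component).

τ = (0.0400, 0.0000, -0.0900)

rate change Δω = (0.03002500, 0.01466667, -0.02200000)
precession coupling = (-0.2002, -0.0440, 0.1300)
applied torque τ = (0.0400, 0.0000, -0.0900)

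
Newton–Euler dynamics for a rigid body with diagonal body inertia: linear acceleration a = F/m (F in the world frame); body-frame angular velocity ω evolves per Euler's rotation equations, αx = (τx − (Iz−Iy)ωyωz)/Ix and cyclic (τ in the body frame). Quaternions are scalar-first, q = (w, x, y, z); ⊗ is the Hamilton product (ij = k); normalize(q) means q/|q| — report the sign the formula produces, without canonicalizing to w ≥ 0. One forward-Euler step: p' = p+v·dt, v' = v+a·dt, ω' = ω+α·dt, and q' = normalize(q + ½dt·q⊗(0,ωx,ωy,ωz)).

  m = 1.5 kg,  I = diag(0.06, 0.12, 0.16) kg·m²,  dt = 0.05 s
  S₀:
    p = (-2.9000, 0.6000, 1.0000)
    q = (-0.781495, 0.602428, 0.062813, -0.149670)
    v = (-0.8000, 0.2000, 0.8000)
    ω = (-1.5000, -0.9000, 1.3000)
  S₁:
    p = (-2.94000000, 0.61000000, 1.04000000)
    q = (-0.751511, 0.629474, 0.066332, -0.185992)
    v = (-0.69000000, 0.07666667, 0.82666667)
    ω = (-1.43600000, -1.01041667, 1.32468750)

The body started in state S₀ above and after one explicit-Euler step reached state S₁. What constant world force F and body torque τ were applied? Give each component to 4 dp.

Δv = v₁−v₀ = (0.11000000, -0.12333333, 0.02666667)
m·(v₁−v₀)/dt = (3.3000, -3.7000, 0.8000)
Δω = ω₁−ω₀ = (0.06400000, -0.11041667, 0.02468750)
gyro term ω₀×Iω₀ = (-0.0468, 0.1950, 0.0810)
I·α + gyro = (0.0300, -0.0700, 0.1600)

F = (3.3000, -3.7000, 0.8000)
τ = (0.0300, -0.0700, 0.1600)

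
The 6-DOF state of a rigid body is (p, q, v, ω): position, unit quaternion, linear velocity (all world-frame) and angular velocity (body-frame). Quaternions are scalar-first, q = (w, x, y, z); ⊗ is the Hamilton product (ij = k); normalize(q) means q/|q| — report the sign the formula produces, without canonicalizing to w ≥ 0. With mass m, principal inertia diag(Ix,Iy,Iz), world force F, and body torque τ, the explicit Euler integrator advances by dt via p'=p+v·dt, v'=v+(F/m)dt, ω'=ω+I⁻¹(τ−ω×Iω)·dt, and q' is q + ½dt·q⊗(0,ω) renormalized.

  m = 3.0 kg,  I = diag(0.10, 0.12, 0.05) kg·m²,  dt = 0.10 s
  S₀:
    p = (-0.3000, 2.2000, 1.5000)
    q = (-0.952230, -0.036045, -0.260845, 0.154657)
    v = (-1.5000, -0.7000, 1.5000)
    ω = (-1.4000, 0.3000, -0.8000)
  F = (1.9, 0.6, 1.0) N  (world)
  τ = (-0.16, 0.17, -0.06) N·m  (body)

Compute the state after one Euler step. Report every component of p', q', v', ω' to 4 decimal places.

p' = (-0.4500, 2.1300, 1.6500)
q' = (-0.9415, 0.0386, -0.2864, 0.1734)
v' = (-1.4367, -0.6800, 1.5333)
ω' = (-1.5768, 0.3950, -0.9032)

gyro term ω×Iω = (0.0168, 0.0560, -0.0084)
α = I⁻¹(τ − ω×Iω) = (-1.7680, 0.9500, -1.0320)
ω' = ω + α·dt = (-1.5768, 0.3950, -0.9032)
q⊗(0,ω) = (0.1515161, 1.4954009, -0.5310248, 0.3857875)
updated quaternion q' = (-0.9415, 0.0386, -0.2864, 0.1734)
a = (0.6333, 0.2000, 0.3333)
p + v·dt = (-0.4500, 2.1300, 1.6500)
v' = v + a·dt = (-1.4367, -0.6800, 1.5333)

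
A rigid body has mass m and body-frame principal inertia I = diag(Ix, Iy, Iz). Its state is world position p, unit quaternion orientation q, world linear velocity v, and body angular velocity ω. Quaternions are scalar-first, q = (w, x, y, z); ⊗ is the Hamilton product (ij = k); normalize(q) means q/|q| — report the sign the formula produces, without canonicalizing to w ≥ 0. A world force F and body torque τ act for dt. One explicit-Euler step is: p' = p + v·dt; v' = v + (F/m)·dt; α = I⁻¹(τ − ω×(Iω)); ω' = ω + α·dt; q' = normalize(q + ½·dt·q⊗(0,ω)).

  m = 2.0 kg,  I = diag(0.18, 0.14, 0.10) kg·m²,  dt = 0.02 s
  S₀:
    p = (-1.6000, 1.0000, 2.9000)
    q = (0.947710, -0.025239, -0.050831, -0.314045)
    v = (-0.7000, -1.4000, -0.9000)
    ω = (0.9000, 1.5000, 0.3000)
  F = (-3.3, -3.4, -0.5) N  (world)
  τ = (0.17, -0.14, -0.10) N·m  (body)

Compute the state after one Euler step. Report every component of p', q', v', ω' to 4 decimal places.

p' = (-1.6140, 0.9720, 2.8820)
q' = (0.9495, -0.0121, -0.0394, -0.3111)
v' = (-0.7330, -1.4340, -0.9050)
ω' = (0.9209, 1.4769, 0.2908)

(τ − ω×Iω)/I = (1.0444, -1.1543, -0.4600)
new body rate ω' = (0.9209, 1.4769, 0.2908)
2q̇ = q⊗(0,ω) = (0.1931751, 1.3087572, 1.1464962, 0.2922024)
q + ½dt·q⊗(0,ω), renormalized = (0.9495, -0.0121, -0.0394, -0.3111)
p' = p + v·dt = (-1.6140, 0.9720, 2.8820)
v' = v + a·dt = (-0.7330, -1.4340, -0.9050)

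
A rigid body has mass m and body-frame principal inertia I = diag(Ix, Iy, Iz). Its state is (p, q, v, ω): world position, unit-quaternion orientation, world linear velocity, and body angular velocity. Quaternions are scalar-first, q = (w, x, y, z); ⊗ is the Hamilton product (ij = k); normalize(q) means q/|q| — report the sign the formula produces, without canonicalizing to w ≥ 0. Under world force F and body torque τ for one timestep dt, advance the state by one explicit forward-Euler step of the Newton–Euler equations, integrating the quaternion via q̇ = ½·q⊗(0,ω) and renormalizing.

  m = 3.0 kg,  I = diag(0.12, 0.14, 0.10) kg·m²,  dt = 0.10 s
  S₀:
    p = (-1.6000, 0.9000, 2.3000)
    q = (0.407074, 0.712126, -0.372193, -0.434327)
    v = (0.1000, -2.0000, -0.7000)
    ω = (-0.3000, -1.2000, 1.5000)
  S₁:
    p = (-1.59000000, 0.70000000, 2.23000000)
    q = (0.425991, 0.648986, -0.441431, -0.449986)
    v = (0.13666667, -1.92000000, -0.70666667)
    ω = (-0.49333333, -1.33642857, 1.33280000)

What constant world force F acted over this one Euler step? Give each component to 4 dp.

F = (1.1000, 2.4000, -0.2000)

Δv = v₁−v₀ = (0.03666667, 0.08000000, -0.00666667)
F = m·Δv/dt = (1.1000, 2.4000, -0.2000)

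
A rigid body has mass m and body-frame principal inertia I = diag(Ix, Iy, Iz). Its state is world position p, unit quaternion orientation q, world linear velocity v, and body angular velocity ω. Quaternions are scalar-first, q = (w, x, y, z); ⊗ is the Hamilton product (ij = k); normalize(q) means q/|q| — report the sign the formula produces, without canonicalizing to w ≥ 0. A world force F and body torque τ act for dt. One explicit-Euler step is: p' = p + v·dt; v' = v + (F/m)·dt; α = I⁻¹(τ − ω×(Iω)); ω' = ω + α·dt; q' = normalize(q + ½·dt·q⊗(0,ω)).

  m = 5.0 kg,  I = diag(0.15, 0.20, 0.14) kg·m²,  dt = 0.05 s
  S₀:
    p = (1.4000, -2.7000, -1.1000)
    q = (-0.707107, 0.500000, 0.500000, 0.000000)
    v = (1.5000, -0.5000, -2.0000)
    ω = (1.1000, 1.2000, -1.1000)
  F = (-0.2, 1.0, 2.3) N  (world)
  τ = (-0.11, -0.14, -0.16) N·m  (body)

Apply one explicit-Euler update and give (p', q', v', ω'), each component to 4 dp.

linear accel F/m = (-0.0400, 0.2000, 0.4600)
p + v·dt = (1.4750, -2.7250, -1.2000)
v' = v + a·dt = (1.4980, -0.4900, -1.9770)
ω×(Iω) gyroscopic = (0.0792, -0.0121, 0.0660)
angular accel α = (-1.2613, -0.6395, -1.6143)
ω' = ω + α·dt = (1.0369, 1.1680, -1.1807)
Hamilton product q⊗(0,ω) = (-1.1500000, -1.3278177, -0.2985284, 0.8278177)
q' = normalize(q + ½dt·q⊗(0,ω)) = (-0.7350, 0.4662, 0.4919, 0.0207)

p' = (1.4750, -2.7250, -1.2000)
q' = (-0.7350, 0.4662, 0.4919, 0.0207)
v' = (1.4980, -0.4900, -1.9770)
ω' = (1.0369, 1.1680, -1.1807)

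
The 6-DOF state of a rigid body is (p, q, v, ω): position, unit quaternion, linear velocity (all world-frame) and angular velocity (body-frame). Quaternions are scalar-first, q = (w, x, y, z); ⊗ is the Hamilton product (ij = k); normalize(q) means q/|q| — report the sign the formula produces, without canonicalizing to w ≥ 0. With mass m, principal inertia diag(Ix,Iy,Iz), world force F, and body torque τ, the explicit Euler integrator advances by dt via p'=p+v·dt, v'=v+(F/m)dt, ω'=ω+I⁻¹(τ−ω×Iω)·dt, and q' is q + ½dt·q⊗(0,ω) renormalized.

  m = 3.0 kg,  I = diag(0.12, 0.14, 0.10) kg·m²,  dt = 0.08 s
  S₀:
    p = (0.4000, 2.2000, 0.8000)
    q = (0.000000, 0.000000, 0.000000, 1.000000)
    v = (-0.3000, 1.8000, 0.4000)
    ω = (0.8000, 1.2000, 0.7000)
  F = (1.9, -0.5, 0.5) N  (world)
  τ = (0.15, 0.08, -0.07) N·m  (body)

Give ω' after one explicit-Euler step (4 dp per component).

ω' = (0.9224, 1.2393, 0.6286)

α = I⁻¹(τ − ω×Iω) = (1.5300, 0.4914, -0.8920)
ω' = ω + α·dt = (0.9224, 1.2393, 0.6286)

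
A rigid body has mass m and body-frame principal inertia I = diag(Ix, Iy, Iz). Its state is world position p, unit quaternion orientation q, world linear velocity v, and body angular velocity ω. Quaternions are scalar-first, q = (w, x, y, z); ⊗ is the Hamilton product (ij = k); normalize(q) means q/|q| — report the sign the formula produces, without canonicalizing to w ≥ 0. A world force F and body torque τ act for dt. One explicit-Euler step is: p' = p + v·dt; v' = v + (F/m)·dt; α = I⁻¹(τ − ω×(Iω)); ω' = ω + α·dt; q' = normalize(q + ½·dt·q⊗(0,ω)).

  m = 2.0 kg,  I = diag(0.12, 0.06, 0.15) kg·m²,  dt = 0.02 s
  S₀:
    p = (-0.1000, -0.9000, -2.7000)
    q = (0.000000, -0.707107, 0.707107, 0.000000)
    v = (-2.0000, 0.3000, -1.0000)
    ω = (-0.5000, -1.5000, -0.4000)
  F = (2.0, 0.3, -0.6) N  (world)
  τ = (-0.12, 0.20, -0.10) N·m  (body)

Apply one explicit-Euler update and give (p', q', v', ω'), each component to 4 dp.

new position p' = (-0.1400, -0.8940, -2.7200)
v' = v + a·dt = (-1.9800, 0.3030, -1.0060)
angular accel α = (-1.4500, 3.4333, -0.3667)
ω' = ω + α·dt = (-0.5290, -1.4313, -0.4073)
q⊗(0,ω) = (0.7071070, -0.2828428, -0.2828428, 1.4142140)
q + ½dt·q⊗(0,ω), renormalized = (0.0071, -0.7098, 0.7042, 0.0141)

p' = (-0.1400, -0.8940, -2.7200)
q' = (0.0071, -0.7098, 0.7042, 0.0141)
v' = (-1.9800, 0.3030, -1.0060)
ω' = (-0.5290, -1.4313, -0.4073)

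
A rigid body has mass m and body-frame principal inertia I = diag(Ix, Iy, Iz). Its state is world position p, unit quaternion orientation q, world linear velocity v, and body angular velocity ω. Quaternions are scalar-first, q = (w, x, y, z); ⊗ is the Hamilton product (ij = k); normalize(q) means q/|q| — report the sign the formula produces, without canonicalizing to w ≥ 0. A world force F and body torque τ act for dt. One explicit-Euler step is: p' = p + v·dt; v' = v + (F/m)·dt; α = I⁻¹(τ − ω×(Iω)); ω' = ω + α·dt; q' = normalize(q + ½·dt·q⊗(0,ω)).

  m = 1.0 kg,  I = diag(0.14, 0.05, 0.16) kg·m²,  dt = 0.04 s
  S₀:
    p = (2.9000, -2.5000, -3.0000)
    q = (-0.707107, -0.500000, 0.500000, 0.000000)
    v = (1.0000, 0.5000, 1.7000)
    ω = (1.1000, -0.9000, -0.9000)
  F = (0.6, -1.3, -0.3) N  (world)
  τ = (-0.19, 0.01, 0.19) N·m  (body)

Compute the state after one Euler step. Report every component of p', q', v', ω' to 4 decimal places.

p' = (2.9400, -2.4800, -2.9320)
q' = (-0.6867, -0.5243, 0.5034, 0.0107)
v' = (1.0240, 0.4480, 1.6880)
ω' = (1.0203, -0.9078, -0.8748)

precession coupling ω×(Iω) = (0.0891, 0.0198, 0.0891)
(τ − ω×Iω)/I = (-1.9936, -0.1960, 0.6306)
new body rate ω' = (1.0203, -0.9078, -0.8748)
2q̇ = q⊗(0,ω) = (1.0000000, -1.2278177, 0.1863963, 0.5363963)
q' = normalize(q + ½dt·q⊗(0,ω)) = (-0.6867, -0.5243, 0.5034, 0.0107)
a = (0.6000, -1.3000, -0.3000)
p' = p + v·dt = (2.9400, -2.4800, -2.9320)
v' = v + a·dt = (1.0240, 0.4480, 1.6880)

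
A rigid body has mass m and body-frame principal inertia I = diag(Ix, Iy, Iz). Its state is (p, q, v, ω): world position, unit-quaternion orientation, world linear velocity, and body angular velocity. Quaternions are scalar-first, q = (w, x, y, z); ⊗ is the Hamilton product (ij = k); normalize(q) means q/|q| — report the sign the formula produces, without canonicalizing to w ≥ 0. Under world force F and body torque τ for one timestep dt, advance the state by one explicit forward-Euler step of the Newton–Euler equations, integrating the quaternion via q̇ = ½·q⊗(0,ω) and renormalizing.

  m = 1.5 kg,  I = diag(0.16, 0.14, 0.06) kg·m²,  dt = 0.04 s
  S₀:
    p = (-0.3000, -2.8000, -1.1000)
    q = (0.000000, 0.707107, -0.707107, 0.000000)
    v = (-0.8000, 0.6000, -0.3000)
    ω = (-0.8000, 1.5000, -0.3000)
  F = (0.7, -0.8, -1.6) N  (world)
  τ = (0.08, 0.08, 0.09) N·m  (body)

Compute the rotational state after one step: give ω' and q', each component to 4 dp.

(τ − ω×Iω)/I = (0.2750, 0.4000, 1.1000)
ω + α·dt = (-0.7890, 1.5160, -0.2560)
Hamilton product q⊗(0,ω) = (1.6263461, 0.2121321, 0.2121321, 0.4949749)
updated quaternion q' = (0.0325, 0.7109, -0.7024, 0.0099)

ω' = (-0.7890, 1.5160, -0.2560)
q' = (0.0325, 0.7109, -0.7024, 0.0099)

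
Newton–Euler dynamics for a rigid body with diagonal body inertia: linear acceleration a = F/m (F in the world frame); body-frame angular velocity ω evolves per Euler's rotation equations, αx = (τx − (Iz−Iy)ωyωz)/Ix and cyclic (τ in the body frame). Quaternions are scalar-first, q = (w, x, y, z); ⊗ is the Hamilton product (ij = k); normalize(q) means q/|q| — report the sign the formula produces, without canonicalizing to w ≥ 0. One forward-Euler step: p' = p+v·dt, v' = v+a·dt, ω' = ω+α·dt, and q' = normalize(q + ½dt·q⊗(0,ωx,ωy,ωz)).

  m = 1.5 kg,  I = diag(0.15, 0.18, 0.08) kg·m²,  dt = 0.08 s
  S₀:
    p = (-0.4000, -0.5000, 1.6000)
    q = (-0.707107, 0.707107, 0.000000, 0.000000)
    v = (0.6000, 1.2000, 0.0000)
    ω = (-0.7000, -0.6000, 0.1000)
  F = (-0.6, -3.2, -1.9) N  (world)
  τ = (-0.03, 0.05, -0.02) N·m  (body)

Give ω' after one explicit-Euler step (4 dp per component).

ω×(Iω) gyroscopic = (0.0060, -0.0049, 0.0126)
α = I⁻¹(τ − ω×Iω) = (-0.2400, 0.3050, -0.4075)
new body rate ω' = (-0.7192, -0.5756, 0.0674)

ω' = (-0.7192, -0.5756, 0.0674)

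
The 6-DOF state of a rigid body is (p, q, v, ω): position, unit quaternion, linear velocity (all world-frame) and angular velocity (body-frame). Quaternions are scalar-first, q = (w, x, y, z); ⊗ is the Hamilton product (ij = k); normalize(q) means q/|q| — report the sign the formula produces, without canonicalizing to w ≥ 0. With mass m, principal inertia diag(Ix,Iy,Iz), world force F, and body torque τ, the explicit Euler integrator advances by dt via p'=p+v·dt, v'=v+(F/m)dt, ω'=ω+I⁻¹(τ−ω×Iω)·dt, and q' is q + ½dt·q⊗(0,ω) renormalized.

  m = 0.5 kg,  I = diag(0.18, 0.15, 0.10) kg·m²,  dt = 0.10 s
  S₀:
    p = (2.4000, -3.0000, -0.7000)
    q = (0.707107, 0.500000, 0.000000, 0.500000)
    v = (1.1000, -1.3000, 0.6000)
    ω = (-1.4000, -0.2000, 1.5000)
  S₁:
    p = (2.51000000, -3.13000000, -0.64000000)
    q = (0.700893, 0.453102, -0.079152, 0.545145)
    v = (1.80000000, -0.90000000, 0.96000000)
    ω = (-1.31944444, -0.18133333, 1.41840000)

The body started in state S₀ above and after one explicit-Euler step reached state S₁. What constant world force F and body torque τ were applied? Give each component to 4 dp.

Δv = v₁−v₀ = (0.70000000, 0.40000000, 0.36000000)
m·(v₁−v₀)/dt = (3.5000, 2.0000, 1.8000)
rate change Δω = (0.08055556, 0.01866667, -0.08160000)
ω₀×(Iω₀) = (0.0150, -0.1680, -0.0084)
I·α + gyro = (0.1600, -0.1400, -0.0900)

F = (3.5000, 2.0000, 1.8000)
τ = (0.1600, -0.1400, -0.0900)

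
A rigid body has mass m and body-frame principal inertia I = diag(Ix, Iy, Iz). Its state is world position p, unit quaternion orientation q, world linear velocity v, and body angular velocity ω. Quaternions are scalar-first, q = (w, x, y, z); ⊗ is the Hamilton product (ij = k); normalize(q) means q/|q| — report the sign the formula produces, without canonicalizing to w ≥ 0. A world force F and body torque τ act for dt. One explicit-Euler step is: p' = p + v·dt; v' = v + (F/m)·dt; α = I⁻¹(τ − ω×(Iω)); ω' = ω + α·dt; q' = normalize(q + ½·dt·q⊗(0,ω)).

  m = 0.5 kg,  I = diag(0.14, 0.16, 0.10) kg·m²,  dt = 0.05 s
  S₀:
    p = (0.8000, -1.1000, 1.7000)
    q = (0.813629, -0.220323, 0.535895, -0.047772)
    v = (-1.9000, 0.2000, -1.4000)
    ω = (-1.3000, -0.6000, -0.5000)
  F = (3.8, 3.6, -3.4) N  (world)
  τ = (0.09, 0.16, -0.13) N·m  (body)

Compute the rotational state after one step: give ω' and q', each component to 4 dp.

ω' = (-1.2614, -0.5581, -0.5728)
q' = (0.8133, -0.2540, 0.5221, -0.0372)

ω×(Iω) gyroscopic = (-0.0180, 0.0260, 0.0156)
α = I⁻¹(τ − ω×Iω) = (0.7714, 0.8375, -1.4560)
ω + α·dt = (-1.2614, -0.5581, -0.5728)
Hamilton product q⊗(0,ω) = (0.0112311, -1.3543284, -0.5362353, 0.4220428)
q + ½dt·q⊗(0,ω), renormalized = (0.8133, -0.2540, 0.5221, -0.0372)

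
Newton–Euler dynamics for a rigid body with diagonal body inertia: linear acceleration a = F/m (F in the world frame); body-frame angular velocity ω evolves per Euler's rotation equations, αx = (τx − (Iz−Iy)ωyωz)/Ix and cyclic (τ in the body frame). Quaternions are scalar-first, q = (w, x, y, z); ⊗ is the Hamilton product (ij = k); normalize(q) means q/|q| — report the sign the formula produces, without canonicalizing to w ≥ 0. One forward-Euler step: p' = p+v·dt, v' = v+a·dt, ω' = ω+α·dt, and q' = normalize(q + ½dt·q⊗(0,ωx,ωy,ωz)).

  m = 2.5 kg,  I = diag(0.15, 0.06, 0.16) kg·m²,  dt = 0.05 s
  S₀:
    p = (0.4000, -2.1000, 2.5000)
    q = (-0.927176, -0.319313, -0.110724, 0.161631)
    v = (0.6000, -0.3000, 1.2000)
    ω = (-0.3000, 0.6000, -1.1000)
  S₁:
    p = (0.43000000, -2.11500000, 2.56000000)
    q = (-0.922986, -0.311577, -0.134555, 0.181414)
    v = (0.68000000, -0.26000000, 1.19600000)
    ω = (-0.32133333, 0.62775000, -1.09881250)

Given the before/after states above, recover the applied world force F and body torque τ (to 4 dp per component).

Δω = ω₁−ω₀ = (-0.02133333, 0.02775000, 0.00118750)
gyro term ω₀×Iω₀ = (-0.0660, -0.0033, 0.0162)
I·α + gyro = (-0.1300, 0.0300, 0.0200)
velocity change Δv = (0.08000000, 0.04000000, -0.00400000)
applied force F = (4.0000, 2.0000, -0.2000)

F = (4.0000, 2.0000, -0.2000)
τ = (-0.1300, 0.0300, 0.0200)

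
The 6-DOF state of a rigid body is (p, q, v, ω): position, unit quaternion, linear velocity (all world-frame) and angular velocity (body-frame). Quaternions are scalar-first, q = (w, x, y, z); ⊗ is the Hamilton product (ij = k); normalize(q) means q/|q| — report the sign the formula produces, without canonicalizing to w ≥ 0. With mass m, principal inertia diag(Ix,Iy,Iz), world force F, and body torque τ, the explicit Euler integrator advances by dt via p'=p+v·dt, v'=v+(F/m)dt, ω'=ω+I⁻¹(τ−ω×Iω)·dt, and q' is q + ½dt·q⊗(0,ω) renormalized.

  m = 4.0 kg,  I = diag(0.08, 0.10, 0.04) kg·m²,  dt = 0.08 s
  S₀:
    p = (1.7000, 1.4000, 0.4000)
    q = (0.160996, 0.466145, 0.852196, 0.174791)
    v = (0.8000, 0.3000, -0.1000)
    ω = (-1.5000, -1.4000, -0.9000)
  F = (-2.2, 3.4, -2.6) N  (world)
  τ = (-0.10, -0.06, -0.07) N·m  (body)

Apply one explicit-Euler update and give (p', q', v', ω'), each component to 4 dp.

a = (-0.5500, 0.8500, -0.6500)
p' = p + v·dt = (1.7640, 1.4240, 0.3920)
new velocity v' = (0.7560, 0.3680, -0.1520)
(τ − ω×Iω)/I = (-0.3050, -1.1400, -2.8000)
ω + α·dt = (-1.5244, -1.4912, -1.1240)
2q̇ = q⊗(0,ω) = (2.0496038, -0.7637630, -0.0680504, 0.4807946)
q + ½dt·q⊗(0,ω), renormalized = (0.2420, 0.4339, 0.8461, 0.1932)

p' = (1.7640, 1.4240, 0.3920)
q' = (0.2420, 0.4339, 0.8461, 0.1932)
v' = (0.7560, 0.3680, -0.1520)
ω' = (-1.5244, -1.4912, -1.1240)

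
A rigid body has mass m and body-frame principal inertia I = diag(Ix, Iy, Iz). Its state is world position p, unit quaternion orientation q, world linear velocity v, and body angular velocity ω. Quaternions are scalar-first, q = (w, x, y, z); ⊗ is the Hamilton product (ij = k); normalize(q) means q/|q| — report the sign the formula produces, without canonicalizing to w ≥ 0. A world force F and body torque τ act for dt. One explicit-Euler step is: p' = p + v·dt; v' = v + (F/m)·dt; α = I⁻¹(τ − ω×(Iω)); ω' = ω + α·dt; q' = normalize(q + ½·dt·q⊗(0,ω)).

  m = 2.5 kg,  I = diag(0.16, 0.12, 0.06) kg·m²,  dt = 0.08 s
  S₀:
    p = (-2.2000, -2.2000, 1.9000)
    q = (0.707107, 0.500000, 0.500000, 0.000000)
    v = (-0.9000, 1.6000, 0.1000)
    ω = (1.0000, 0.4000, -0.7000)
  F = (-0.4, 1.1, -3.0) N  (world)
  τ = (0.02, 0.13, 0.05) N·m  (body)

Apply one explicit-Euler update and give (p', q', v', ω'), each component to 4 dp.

ω×(Iω) gyroscopic = (0.0168, -0.0700, -0.0160)
α = I⁻¹(τ − ω×Iω) = (0.0200, 1.6667, 1.1000)
ω + α·dt = (1.0016, 0.5333, -0.6120)
q⊗(0,ω) = (-0.7000000, 0.3571070, 0.6328428, -0.7949749)
q + ½dt·q⊗(0,ω), renormalized = (0.6782, 0.5136, 0.5246, -0.0318)
a = F/m = (-0.1600, 0.4400, -1.2000)
p' = p + v·dt = (-2.2720, -2.0720, 1.9080)
v + (F/m)dt = (-0.9128, 1.6352, 0.0040)

p' = (-2.2720, -2.0720, 1.9080)
q' = (0.6782, 0.5136, 0.5246, -0.0318)
v' = (-0.9128, 1.6352, 0.0040)
ω' = (1.0016, 0.5333, -0.6120)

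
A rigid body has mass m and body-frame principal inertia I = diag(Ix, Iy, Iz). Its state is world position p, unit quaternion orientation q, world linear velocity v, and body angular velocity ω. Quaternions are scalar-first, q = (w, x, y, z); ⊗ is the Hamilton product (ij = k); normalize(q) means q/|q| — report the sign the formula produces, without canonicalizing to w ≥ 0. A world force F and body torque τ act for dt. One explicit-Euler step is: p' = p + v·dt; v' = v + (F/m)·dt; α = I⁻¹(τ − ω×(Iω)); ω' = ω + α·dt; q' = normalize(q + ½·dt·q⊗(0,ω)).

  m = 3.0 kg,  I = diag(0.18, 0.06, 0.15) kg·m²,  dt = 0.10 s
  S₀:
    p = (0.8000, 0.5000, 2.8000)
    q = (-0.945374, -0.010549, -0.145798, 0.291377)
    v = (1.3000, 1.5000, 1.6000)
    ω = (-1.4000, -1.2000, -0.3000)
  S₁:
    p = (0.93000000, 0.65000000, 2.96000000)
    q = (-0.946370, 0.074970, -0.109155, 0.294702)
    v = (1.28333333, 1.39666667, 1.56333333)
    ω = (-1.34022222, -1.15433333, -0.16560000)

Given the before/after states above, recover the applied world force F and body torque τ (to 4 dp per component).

velocity change Δv = (-0.01666667, -0.10333333, -0.03666667)
F = m·Δv/dt = (-0.5000, -3.1000, -1.1000)
ω₁ − ω₀ = (0.05977778, 0.04566667, 0.13440000)
gyro term ω₀×Iω₀ = (0.0324, 0.0126, -0.2016)
I·α + gyro = (0.1400, 0.0400, 0.0000)

F = (-0.5000, -3.1000, -1.1000)
τ = (0.1400, 0.0400, 0.0000)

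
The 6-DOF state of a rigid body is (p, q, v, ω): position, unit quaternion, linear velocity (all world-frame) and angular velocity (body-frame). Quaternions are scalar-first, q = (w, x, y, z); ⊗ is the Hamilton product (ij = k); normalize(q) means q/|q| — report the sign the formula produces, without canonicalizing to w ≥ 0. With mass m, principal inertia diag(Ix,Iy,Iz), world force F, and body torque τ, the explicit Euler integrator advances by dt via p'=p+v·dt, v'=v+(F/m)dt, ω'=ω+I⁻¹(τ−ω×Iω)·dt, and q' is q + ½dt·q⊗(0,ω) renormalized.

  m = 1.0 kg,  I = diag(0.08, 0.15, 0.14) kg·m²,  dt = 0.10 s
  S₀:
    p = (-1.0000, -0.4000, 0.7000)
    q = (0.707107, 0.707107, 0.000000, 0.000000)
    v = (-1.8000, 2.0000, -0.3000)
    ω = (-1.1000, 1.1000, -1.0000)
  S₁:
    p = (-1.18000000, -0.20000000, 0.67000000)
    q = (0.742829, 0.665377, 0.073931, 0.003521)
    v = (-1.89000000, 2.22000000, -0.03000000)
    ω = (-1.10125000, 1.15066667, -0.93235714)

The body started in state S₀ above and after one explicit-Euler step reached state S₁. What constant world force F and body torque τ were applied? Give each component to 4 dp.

F = (-0.9000, 2.2000, 2.7000)
τ = (0.0100, 0.0100, 0.0100)

velocity change Δv = (-0.09000000, 0.22000000, 0.27000000)
applied force F = (-0.9000, 2.2000, 2.7000)
ω₁ − ω₀ = (-0.00125000, 0.05066667, 0.06764286)
precession coupling = (0.0110, -0.0660, -0.0847)
applied torque τ = (0.0100, 0.0100, 0.0100)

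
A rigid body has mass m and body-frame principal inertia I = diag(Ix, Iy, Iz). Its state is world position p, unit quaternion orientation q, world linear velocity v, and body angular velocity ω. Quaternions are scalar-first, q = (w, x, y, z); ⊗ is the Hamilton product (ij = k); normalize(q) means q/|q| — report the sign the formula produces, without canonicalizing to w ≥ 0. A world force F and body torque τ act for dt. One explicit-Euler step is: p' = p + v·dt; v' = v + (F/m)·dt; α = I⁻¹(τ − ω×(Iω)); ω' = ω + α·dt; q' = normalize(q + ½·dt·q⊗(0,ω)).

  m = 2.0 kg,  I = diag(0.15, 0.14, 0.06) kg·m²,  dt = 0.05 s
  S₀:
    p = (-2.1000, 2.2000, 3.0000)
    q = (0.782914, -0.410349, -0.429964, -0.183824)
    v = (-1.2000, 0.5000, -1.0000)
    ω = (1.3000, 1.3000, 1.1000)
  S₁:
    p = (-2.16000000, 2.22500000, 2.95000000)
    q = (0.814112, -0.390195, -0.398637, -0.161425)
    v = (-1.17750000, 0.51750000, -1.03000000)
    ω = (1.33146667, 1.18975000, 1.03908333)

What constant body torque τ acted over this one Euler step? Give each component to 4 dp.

ω₁ − ω₀ = (0.03146667, -0.11025000, -0.06091667)
I·α + gyro = (-0.0200, -0.1800, -0.0900)

τ = (-0.0200, -0.1800, -0.0900)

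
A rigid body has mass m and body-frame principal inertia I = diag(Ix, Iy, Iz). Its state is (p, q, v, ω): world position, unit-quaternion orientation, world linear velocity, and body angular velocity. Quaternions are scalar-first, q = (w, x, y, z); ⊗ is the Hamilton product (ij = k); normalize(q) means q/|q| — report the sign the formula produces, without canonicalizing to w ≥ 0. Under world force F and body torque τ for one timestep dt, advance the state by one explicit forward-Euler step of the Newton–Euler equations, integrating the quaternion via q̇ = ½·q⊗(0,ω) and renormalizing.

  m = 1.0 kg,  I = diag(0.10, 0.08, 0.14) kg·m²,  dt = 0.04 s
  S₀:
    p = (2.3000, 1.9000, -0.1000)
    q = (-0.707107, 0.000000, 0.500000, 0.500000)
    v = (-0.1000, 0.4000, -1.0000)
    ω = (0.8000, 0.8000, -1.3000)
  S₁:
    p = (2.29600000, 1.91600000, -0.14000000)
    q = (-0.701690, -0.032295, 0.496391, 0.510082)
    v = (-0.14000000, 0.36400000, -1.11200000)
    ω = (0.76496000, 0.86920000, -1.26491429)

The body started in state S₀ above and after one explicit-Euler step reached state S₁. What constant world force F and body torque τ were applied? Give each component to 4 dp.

F = (-1.0000, -0.9000, -2.8000)
τ = (-0.1500, 0.1800, 0.1100)

Δv = v₁−v₀ = (-0.04000000, -0.03600000, -0.11200000)
m·(v₁−v₀)/dt = (-1.0000, -0.9000, -2.8000)
ω₁ − ω₀ = (-0.03504000, 0.06920000, 0.03508571)
precession coupling = (-0.0624, 0.0416, -0.0128)
τ = I·(Δω/dt) + ω₀×(Iω₀) = (-0.1500, 0.1800, 0.1100)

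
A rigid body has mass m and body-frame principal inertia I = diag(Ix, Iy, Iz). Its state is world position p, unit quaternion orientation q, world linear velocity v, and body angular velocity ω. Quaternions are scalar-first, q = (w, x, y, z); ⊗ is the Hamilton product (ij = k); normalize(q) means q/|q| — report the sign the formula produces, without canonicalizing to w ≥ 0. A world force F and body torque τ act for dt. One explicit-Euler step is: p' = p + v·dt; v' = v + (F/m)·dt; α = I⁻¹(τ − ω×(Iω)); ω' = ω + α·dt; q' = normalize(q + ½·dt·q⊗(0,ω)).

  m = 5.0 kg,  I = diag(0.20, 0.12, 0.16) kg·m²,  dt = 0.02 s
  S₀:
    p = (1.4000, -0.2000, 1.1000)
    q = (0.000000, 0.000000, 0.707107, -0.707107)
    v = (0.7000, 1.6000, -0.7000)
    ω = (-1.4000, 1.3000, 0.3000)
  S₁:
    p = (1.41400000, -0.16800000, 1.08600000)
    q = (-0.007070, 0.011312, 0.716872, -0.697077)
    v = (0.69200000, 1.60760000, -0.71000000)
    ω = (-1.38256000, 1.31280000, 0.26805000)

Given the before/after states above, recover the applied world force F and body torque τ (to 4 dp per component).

rate change Δω = (0.01744000, 0.01280000, -0.03195000)
τ = I·(Δω/dt) + ω₀×(Iω₀) = (0.1900, 0.0600, -0.1100)
velocity change Δv = (-0.00800000, 0.00760000, -0.01000000)
m·(v₁−v₀)/dt = (-2.0000, 1.9000, -2.5000)

F = (-2.0000, 1.9000, -2.5000)
τ = (0.1900, 0.0600, -0.1100)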